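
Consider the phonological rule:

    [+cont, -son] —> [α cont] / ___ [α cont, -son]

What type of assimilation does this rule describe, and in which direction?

regressive manner assimilation

The shared variable α links the value of [cont] on the target to that of the neighbouring obstruent. [cont] distinguishes stops from fricatives — a manner-of-articulation feature — so this is manner assimilation.
Since the environment is written after the underscore, the trigger follows the target; the direction is regressive.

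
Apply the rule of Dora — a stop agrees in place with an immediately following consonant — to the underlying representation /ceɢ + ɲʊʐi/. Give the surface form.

The rule targets /ɢ/ (voiced uvular stop), which sits before the trigger /ɲ/ (palatal).
Changing only its place to palatal gives [ɟ] — the voiced palatal stop.

[ceɟɲʊʐi]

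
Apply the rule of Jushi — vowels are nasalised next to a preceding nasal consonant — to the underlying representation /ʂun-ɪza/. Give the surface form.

The vowel /ɪ/ is adjacent to the preceding nasal /n/, so it acquires [+nasal] and surfaces as [ɪ̃].

[ʂunɪ̃za]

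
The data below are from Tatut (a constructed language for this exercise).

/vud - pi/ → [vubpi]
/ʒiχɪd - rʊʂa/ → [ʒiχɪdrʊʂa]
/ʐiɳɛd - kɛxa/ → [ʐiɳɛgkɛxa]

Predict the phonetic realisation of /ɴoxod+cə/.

[ɴoxoɟcə]

The data show regressive place assimilation: /d/ → [b] before /p/; /d/ → [g] before /k/. In each pair only place changes, matching the following consonant, while manner and voice stay constant.
No alternation appears in [ʒiχɪdrʊʂa]: there the adjacent consonants already agree in place (/d/ and /r/ are both alveolar), so this form is consistent with the same rule.
/d/ is a voiced alveolar stop. The following trigger /c/ is palatal, so /d/ must become palatal as well.
Changing only its place to palatal gives [ɟ] — the voiced palatal stop.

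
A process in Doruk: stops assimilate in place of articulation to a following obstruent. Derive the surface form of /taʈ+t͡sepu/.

[tatt͡sepu]

The rule targets /ʈ/ (voiceless retroflex stop), which sits before the trigger /t͡s/ (alveolar).
Changing only its place to alveolar gives [t] — the voiceless alveolar stop.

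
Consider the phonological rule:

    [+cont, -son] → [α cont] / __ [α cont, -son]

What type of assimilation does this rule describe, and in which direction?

The rule copies [cont] (continuancy) from the environment onto the target fricatives; since [±cont] encodes the stop/fricative manner contrast, the assimilating dimension is manner.
Since the environment is written after the underscore, the trigger follows the target; the direction is regressive.

regressive manner assimilation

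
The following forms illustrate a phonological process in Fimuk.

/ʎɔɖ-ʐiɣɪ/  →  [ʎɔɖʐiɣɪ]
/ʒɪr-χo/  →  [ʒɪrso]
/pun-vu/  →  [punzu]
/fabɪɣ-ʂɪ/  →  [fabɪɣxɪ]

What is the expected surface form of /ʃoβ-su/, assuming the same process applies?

The data show progressive place assimilation: /χ/ → [s] after /r/; /v/ → [z] after /n/; /ʂ/ → [x] after /ɣ/. In each pair only place changes, matching the preceding consonant, while manner and voice stay constant.
Nothing changes in [ʎɔɖʐiɣɪ]: there the adjacent consonants already agree in place (/ʐ/ and /ɖ/ are both retroflex), so this form is consistent with the same rule.
The rule targets /s/ (voiceless alveolar fricative), which sits after the trigger /β/ (bilabial).
Changing only its place to bilabial gives [ɸ] — the voiceless bilabial fricative.

[ʃoβɸu]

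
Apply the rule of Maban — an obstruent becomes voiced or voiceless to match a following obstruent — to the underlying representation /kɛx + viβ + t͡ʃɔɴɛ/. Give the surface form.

/x/ is a voiceless velar fricative. The following trigger /v/ is voiced, so /x/ must become voiced as well.
A voiced velar fricative is [ɣ], so the surface segment is [ɣ].
The same rule applies at the second boundary: /β/ → [ɸ] next to /t͡ʃ/.

[kɛɣviɸt͡ʃɔɴɛ]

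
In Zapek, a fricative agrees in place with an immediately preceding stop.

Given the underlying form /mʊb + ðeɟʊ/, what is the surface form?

The rule targets /ð/ (voiced dental fricative), which sits after the trigger /b/ (bilabial).
The voiced bilabial fricative is [β], so /ð/ → [β].

[mʊbβeɟʊ]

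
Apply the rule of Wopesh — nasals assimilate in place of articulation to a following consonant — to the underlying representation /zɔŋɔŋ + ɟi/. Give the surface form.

[zɔŋɔɲɟi]

The rule targets /ŋ/ (voiced velar nasal), which sits before the trigger /ɟ/ (palatal).
Changing only its place to palatal gives [ɲ] — the voiced palatal nasal.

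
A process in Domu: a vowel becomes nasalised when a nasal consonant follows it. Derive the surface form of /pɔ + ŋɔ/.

[pɔ̃ŋɔ]

The vowel /ɔ/ is adjacent to the following nasal /ŋ/, so it acquires [+nasal] and surfaces as [ɔ̃].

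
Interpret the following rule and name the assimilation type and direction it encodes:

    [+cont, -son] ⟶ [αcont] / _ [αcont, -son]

regressive manner assimilation

The shared variable α links the value of [cont] on the target to that of the neighbouring obstruent. [cont] distinguishes stops from fricatives — a manner-of-articulation feature — so this is manner assimilation.
Since the environment is written after the underscore, the trigger follows the target; the direction is regressive.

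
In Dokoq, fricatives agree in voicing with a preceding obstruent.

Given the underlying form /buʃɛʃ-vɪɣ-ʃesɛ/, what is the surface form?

[buʃɛʃfɪɣʒesɛ]

/v/ is a voiced labiodental fricative. The preceding trigger /ʃ/ is voiceless, so /v/ must become voiceless as well.
The voiceless labiodental fricative is [f], so /v/ → [f].
The same rule applies at the second boundary: /ʃ/ → [ʒ] next to /ɣ/.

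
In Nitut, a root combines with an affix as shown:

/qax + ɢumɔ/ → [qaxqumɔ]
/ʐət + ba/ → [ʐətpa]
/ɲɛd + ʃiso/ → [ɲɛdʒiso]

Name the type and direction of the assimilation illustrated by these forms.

The segment that alternates is /ɢ/, which surfaces as [q] when adjacent to /x/.
/ɢ/ is voiced while /x/ is voiceless; the output [q] is voiceless, matching the trigger — so the feature that spreads is voicing.
Place and manner are unchanged, so the assimilation is partial, not total.
The other alternating forms pattern the same way: /b/ → [p] after /t/ (voiced → voiceless, matching voiceless); /ʃ/ → [ʒ] after /d/ (voiceless → voiced, matching voiced) — only voicing changes, and always toward the preceding segment.
The trigger is the preceding segment, so the direction is progressive (perseverative).

progressive voicing assimilation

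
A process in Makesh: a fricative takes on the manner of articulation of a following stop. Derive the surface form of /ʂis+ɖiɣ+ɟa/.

[ʂitɖigɟa]

/s/ is a voiceless alveolar fricative. The following trigger /ɖ/ is a stop, so /s/ must become a stop as well.
The voiceless alveolar stop is [t], so /s/ → [t].
The same rule applies at the second boundary: /ɣ/ → [g] next to /ɟ/.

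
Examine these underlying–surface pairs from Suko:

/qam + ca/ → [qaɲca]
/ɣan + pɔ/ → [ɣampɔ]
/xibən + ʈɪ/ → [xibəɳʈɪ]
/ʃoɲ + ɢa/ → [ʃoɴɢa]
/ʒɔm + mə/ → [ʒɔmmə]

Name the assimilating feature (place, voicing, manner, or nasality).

Underlying /m/ is realised as [ɲ] next to /c/; /c/ itself does not change.
/m/ is bilabial while /c/ is palatal; the output [ɲ] is palatal, matching the trigger — so the feature that spreads is place.
The other alternating forms pattern the same way: /n/ → [m] before /p/ (alveolar → bilabial, matching bilabial); /n/ → [ɳ] before /ʈ/ (alveolar → retroflex, matching retroflex); /ɲ/ → [ɴ] before /ɢ/ (palatal → uvular, matching uvular) — only place changes, and always toward the following segment.
Nothing changes in [ʒɔmmə]: there the adjacent consonants already agree in place (/m/ and /m/ are both bilabial), so this form is consistent with the same rule.

place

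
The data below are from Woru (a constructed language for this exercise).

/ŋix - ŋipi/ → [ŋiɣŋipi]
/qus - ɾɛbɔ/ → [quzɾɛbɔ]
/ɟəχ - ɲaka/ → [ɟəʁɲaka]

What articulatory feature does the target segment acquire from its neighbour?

voicing

The segment that alternates is /x/, which surfaces as [ɣ] when adjacent to /ŋ/.
/x/ is voiceless while /ŋ/ is voiced; the output [ɣ] is voiced, matching the trigger — so the feature that spreads is voicing.
The same holds elsewhere in the data: /s/ → [z] before /ɾ/ (voiceless → voiced, matching voiced); /χ/ → [ʁ] before /ɲ/ (voiceless → voiced, matching voiced) — only voicing changes, and always toward the following segment.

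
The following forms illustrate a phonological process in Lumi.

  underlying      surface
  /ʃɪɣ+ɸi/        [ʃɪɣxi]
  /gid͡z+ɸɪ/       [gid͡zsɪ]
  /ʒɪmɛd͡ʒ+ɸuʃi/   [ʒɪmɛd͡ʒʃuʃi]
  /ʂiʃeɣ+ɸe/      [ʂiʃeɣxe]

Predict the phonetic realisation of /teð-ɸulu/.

[teðθulu]

The data show progressive place assimilation: /ɸ/ → [x] after /ɣ/; /ɸ/ → [s] after /d͡z/; /ɸ/ → [ʃ] after /d͡ʒ/. In each pair only place changes, matching the preceding consonant, while manner and voice stay constant.
/ɸ/ is a voiceless bilabial fricative. The preceding trigger /ð/ is dental, so /ɸ/ must become dental as well.
A voiceless dental fricative is [θ], so the surface segment is [θ].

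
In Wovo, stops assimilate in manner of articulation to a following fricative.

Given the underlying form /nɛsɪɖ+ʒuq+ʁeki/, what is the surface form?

/ɖ/ is a voiced retroflex stop. The following trigger /ʒ/ is a fricative, so /ɖ/ must become a fricative as well.
Changing only its manner to fricative gives [ʐ] — the voiced retroflex fricative.
The same rule applies at the second boundary: /q/ → [χ] next to /ʁ/.

[nɛsɪʐʒuχʁeki]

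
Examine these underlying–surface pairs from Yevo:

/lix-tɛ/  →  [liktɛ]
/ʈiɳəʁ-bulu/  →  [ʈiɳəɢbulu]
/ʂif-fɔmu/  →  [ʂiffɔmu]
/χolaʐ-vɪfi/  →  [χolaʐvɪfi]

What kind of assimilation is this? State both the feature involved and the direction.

regressive manner assimilation

Underlying /x/ is realised as [k] next to /t/; /t/ itself does not change.
/x/ is a fricative while /t/ is a stop; the output [k] is a stop, matching the trigger — so the feature that spreads is manner.
Place and voice are unchanged, so the assimilation is partial, not total.
Checking the remaining alternation: /ʁ/ → [ɢ] before /b/ (fricative → stop, matching a stop) — only manner changes, and always toward the following segment.
Nothing changes in [ʂiffɔmu], [χolaʐvɪfi]: there the adjacent consonants already agree in manner (/f/ and /f/ are both fricatives; /ʐ/ and /v/ are both fricatives), so these forms are consistent with the same rule.
The trigger is the following segment, so the direction is regressive (anticipatory).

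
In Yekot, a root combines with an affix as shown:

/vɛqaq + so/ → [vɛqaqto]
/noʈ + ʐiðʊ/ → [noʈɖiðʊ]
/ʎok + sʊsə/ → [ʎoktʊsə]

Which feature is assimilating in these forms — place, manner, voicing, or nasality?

The segment that alternates is /s/, which surfaces as [t] when adjacent to /q/.
The change fricative → stop matches the manner of the preceding /q/, identifying this as manner assimilation.
The same holds elsewhere in the data: /ʐ/ → [ɖ] after /ʈ/ (fricative → stop, matching a stop); /s/ → [t] after /k/ (fricative → stop, matching a stop) — only manner changes, and always toward the preceding segment.

manner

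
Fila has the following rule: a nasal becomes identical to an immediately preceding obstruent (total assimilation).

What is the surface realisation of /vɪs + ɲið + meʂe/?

[vɪssiððeʂe]

/ɲ/ is the segment targeted by the rule; it sits immediately after /s/, so it assimilates completely and surfaces as [s].
At the second juncture, /m/ likewise becomes [ð] adjacent to /ð/.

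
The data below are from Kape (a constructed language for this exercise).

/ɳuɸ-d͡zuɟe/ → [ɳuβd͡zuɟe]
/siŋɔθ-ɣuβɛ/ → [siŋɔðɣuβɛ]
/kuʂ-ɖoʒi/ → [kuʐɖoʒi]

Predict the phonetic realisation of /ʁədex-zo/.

[ʁədeɣzo]

The data show regressive voicing assimilation: /ɸ/ → [β] before /d͡z/; /θ/ → [ð] before /ɣ/; /ʂ/ → [ʐ] before /ɖ/. In each pair only voicing changes, matching the following consonant, while place and manner stay constant.
The rule targets /x/ (voiceless velar fricative), which sits before the trigger /z/ (voiced).
The voiced velar fricative is [ɣ], so /x/ → [ɣ].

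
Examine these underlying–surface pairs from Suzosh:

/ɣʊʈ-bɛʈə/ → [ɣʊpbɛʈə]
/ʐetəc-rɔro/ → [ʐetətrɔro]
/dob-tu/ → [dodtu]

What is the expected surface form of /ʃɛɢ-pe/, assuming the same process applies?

The data show regressive place assimilation: /ʈ/ → [p] before /b/; /c/ → [t] before /r/; /b/ → [d] before /t/. In each pair only place changes, matching the following consonant, while manner and voice stay constant.
The rule targets /ɢ/ (voiced uvular stop), which sits before the trigger /p/ (bilabial).
The voiced bilabial stop is [b], so /ɢ/ → [b].

[ʃɛbpe]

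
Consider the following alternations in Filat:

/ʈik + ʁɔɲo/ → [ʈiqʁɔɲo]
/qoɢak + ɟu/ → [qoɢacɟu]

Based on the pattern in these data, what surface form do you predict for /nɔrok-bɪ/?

[nɔropbɪ]

The data show regressive place assimilation: /k/ → [q] before /ʁ/; /k/ → [c] before /ɟ/. In each pair only place changes, matching the following consonant, while manner and voice stay constant.
The rule targets /k/ (voiceless velar stop), which sits before the trigger /b/ (bilabial).
Changing only its place to bilabial gives [p] — the voiceless bilabial stop.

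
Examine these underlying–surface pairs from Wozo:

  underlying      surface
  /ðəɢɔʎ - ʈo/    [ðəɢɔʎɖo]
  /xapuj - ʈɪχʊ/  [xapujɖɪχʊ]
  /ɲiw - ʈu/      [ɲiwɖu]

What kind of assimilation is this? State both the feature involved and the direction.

The segment that alternates is /ʈ/, which surfaces as [ɖ] when adjacent to /ʎ/.
The change voiceless → voiced matches the voicing of the preceding /ʎ/, identifying this as voicing assimilation.
Place and manner are unchanged, so the assimilation is partial, not total.
The same holds elsewhere in the data: /ʈ/ → [ɖ] after /j/ (voiceless → voiced, matching voiced); /ʈ/ → [ɖ] after /w/ (voiceless → voiced, matching voiced) — only voicing changes, and always toward the preceding segment.
Since the segment that changes follows the conditioning segment, the assimilation is progressive.

progressive voicing assimilation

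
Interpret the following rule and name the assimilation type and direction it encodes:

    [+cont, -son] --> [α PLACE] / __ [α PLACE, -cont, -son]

The shared variable α links the value of the place features (abbreviated [PLACE]) on the target to the same value on the neighbouring segment, so place is the feature that assimilates.
Since the environment is written after the underscore, the trigger follows the target; the direction is regressive.

regressive place assimilation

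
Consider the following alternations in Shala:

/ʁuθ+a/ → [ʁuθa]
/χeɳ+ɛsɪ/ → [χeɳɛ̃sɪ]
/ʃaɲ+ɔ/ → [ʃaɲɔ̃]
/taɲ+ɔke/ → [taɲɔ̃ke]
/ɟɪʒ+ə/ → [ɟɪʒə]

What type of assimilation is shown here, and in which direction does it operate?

progressive nasality assimilation (vowel nasalisation)

The vowel /ɛ/ surfaces as nasalised [ɛ̃] next to the preceding nasal /ɳ/ — it has acquired the [+nasal] feature of its neighbour.
The other form shows the same pattern: /ɔ/ → [ɔ̃] after /ɲ/ — each time a vowel is nasalised next to a preceding nasal.
No change occurs in [ʁuθa], [ɟɪʒə] because the vowel at the boundary is adjacent to an oral consonant, not a nasal (/a/ next to /θ/; /ə/ next to /ʒ/).
Because the conditioning nasal is to the left of the vowel that changes, the process is progressive (perseverative).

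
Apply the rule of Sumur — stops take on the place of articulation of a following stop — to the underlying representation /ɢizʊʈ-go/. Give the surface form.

[ɢizʊkgo]

The rule targets /ʈ/ (voiceless retroflex stop), which sits before the trigger /g/ (velar).
Changing only its place to velar gives [k] — the voiceless velar stop.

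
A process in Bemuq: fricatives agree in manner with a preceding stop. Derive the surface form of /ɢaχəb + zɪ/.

[ɢaχəbdɪ]

/z/ is a voiced alveolar fricative. The preceding trigger /b/ is a stop, so /z/ must become a stop as well.
Changing only its manner to stop gives [d] — the voiced alveolar stop.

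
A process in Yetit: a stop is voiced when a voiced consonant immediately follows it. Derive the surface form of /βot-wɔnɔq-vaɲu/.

The rule targets /t/ (voiceless alveolar stop), which sits before the trigger /w/ (voiced).
A voiced alveolar stop is [d], so the surface segment is [d].
At the second juncture, /q/ likewise becomes [ɢ] adjacent to /v/.

[βodwɔnɔɢvaɲu]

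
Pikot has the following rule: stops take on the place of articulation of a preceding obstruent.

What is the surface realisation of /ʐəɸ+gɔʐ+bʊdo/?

[ʐəɸbɔʐɖʊdo]

The rule targets /g/ (voiced velar stop), which sits after the trigger /ɸ/ (bilabial).
Changing only its place to bilabial gives [b] — the voiced bilabial stop.
The same rule applies at the second boundary: /b/ → [ɖ] next to /ʐ/.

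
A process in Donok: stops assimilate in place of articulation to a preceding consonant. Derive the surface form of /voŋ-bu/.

The rule targets /b/ (voiced bilabial stop), which sits after the trigger /ŋ/ (velar).
Changing only its place to velar gives [g] — the voiced velar stop.

[voŋgu]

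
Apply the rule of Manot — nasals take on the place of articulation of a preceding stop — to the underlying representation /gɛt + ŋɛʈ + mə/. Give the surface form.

[gɛtnɛʈɳə]

The rule targets /ŋ/ (voiced velar nasal), which sits after the trigger /t/ (alveolar).
A voiced alveolar nasal is [n], so the surface segment is [n].
At the second juncture, /m/ likewise becomes [ɳ] adjacent to /ʈ/.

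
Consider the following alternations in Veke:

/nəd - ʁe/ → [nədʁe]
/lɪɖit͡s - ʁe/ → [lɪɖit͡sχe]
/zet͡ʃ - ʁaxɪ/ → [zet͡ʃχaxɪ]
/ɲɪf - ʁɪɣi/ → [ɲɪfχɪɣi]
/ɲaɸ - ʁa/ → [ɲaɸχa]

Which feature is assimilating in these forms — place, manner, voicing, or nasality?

Comparing underlying and surface forms, /ʁ/ → [χ] is the alternation; the neighbouring /t͡s/ is constant.
The change voiced → voiceless matches the voicing of the preceding /t͡s/, identifying this as voicing assimilation.
The same holds elsewhere in the data: /ʁ/ → [χ] after /t͡ʃ/ (voiced → voiceless, matching voiceless); /ʁ/ → [χ] after /f/ (voiced → voiceless, matching voiceless); /ʁ/ → [χ] after /ɸ/ (voiced → voiceless, matching voiceless) — only voicing changes, and always toward the preceding segment.
No alternation appears in [nədʁe]: there the adjacent consonants already agree in voicing (/ʁ/ and /d/ are both voiced), so this form is consistent with the same rule.

voicing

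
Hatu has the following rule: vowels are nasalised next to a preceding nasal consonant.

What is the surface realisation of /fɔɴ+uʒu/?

The vowel /u/ is adjacent to the preceding nasal /ɴ/, so it acquires [+nasal] and surfaces as [ũ].

[fɔɴũʒu]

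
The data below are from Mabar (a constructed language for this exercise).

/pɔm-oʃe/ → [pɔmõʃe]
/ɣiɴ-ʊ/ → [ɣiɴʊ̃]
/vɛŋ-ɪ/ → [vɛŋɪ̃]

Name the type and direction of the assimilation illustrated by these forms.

progressive nasality assimilation (vowel nasalisation)

The vowel /o/ surfaces as nasalised [õ] next to the preceding nasal /m/ — it has acquired the [+nasal] feature of its neighbour.
Likewise in the remaining data: /ʊ/ → [ʊ̃] after /ɴ/; /ɪ/ → [ɪ̃] after /ŋ/ — each time a vowel is nasalised next to a preceding nasal.
Because the conditioning nasal is to the left of the vowel that changes, the process is progressive (perseverative).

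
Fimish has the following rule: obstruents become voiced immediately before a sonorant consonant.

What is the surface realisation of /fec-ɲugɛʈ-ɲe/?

[feɟɲugɛɖɲe]

The rule targets /c/ (voiceless palatal stop), which sits before the trigger /ɲ/ (voiced).
The voiced palatal stop is [ɟ], so /c/ → [ɟ].
The same rule applies at the second boundary: /ʈ/ → [ɖ] next to /ɲ/.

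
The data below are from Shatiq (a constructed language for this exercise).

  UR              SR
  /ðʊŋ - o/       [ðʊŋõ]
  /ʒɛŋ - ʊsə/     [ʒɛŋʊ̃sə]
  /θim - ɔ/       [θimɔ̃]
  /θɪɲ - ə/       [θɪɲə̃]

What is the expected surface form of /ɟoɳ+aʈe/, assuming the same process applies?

[ɟoɳãʈe]

The data show progressive nasality assimilation (vowel nasalisation): /o/ → [õ] after /ŋ/; /ʊ/ → [ʊ̃] after /ŋ/; /ɔ/ → [ɔ̃] after /m/; /ə/ → [ə̃] after /ɲ/ — a vowel is nasalised by an immediately preceding nasal consonant.
/a/ sits next to the nasal /ɳ/ and is therefore nasalised to [ã].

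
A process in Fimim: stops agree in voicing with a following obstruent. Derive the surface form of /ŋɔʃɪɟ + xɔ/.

The rule targets /ɟ/ (voiced palatal stop), which sits before the trigger /x/ (voiceless).
A voiceless palatal stop is [c], so the surface segment is [c].

[ŋɔʃɪcxɔ]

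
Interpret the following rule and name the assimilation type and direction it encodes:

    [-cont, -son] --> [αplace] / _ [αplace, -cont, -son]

regressive place assimilation

The rule copies the place features (abbreviated [place]) from the environment onto the target, so the assimilating feature is place.
The conditioning segment sits to the right of the focus bar, meaning the trigger follows the segment that changes — regressive assimilation.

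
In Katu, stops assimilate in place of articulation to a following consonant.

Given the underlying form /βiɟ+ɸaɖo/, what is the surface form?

The rule targets /ɟ/ (voiced palatal stop), which sits before the trigger /ɸ/ (bilabial).
A voiced bilabial stop is [b], so the surface segment is [b].

[βibɸaɖo]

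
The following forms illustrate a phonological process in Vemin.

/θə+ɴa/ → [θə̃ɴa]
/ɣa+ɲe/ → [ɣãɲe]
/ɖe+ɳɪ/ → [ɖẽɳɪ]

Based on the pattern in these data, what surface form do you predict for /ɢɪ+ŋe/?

[ɢɪ̃ŋe]

The data show regressive nasality assimilation (vowel nasalisation): /ə/ → [ə̃] before /ɴ/; /a/ → [ã] before /ɲ/; /e/ → [ẽ] before /ɳ/ — a vowel is nasalised by an immediately following nasal consonant.
The vowel /ɪ/ is adjacent to the following nasal /ŋ/, so it acquires [+nasal] and surfaces as [ɪ̃].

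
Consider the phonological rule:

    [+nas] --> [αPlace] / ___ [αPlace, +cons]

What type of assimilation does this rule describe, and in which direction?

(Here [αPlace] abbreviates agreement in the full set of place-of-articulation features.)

The rule copies the place features (abbreviated [Place]) from the environment onto the target, so the assimilating feature is place.
The conditioning segment sits to the right of the focus bar, meaning the trigger follows the segment that changes — regressive assimilation.

regressive place assimilation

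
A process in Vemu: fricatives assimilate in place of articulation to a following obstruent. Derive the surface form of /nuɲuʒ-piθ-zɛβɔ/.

[nuɲuβpiszɛβɔ]

/ʒ/ is a voiced postalveolar fricative. The following trigger /p/ is bilabial, so /ʒ/ must become bilabial as well.
Changing only its place to bilabial gives [β] — the voiced bilabial fricative.
At the second juncture, /θ/ likewise becomes [s] adjacent to /z/.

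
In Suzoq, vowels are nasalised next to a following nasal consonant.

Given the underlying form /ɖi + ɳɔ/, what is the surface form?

/i/ sits next to the nasal /ɳ/ and is therefore nasalised to [ĩ].

[ɖĩɳɔ]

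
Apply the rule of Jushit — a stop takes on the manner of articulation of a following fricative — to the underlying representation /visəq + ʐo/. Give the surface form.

The rule targets /q/ (voiceless uvular stop), which sits before the trigger /ʐ/ (fricative).
The voiceless uvular fricative is [χ], so /q/ → [χ].

[visəχʐo]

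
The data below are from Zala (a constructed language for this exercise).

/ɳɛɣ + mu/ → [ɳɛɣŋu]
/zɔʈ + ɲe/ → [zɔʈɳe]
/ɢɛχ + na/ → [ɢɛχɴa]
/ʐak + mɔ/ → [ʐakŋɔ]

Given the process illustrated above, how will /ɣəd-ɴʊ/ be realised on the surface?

The data show progressive place assimilation: /m/ → [ŋ] after /ɣ/; /ɲ/ → [ɳ] after /ʈ/; /n/ → [ɴ] after /χ/; /m/ → [ŋ] after /k/. In each pair only place changes, matching the preceding consonant, while manner and voice stay constant.
/ɴ/ is a voiced uvular nasal. The preceding trigger /d/ is alveolar, so /ɴ/ must become alveolar as well.
A voiced alveolar nasal is [n], so the surface segment is [n].

[ɣədnʊ]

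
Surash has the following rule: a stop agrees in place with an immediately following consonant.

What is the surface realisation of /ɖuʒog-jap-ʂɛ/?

/g/ is a voiced velar stop. The following trigger /j/ is palatal, so /g/ must become palatal as well.
The voiced palatal stop is [ɟ], so /g/ → [ɟ].
The same rule applies at the second boundary: /p/ → [ʈ] next to /ʂ/.

[ɖuʒoɟjaʈʂɛ]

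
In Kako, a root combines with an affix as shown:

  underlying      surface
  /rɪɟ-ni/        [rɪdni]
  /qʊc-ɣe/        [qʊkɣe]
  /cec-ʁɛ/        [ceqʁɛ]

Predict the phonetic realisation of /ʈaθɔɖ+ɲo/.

The data show regressive place assimilation: /ɟ/ → [d] before /n/; /c/ → [k] before /ɣ/; /c/ → [q] before /ʁ/. In each pair only place changes, matching the following consonant, while manner and voice stay constant.
The rule targets /ɖ/ (voiced retroflex stop), which sits before the trigger /ɲ/ (palatal).
The voiced palatal stop is [ɟ], so /ɖ/ → [ɟ].

[ʈaθɔɟɲo]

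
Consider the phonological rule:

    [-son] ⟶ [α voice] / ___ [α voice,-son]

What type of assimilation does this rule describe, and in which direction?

regressive voicing assimilation

The shared variable α links the value of [voice] on the target to the same value on the neighbouring segment, so voicing is the feature that assimilates.
The conditioning segment sits to the right of the focus bar, meaning the trigger follows the segment that changes — regressive assimilation.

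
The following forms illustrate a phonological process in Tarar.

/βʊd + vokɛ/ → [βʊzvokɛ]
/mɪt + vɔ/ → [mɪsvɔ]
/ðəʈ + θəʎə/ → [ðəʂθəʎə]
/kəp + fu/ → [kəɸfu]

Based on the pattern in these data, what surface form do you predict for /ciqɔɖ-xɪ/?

[ciqɔʐxɪ]

The data show regressive manner assimilation: /d/ → [z] before /v/; /t/ → [s] before /v/; /ʈ/ → [ʂ] before /θ/; /p/ → [ɸ] before /f/. In each pair only manner changes, matching the following consonant, while place and voice stay constant.
/ɖ/ is a voiced retroflex stop. The following trigger /x/ is a fricative, so /ɖ/ must become a fricative as well.
The voiced retroflex fricative is [ʐ], so /ɖ/ → [ʐ].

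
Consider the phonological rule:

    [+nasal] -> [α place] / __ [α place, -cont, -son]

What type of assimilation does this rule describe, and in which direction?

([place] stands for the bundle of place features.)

The rule copies the place features (abbreviated [place]) from the environment onto the target, so the assimilating feature is place.
Since the environment is written after the underscore, the trigger follows the target; the direction is regressive.

regressive place assimilation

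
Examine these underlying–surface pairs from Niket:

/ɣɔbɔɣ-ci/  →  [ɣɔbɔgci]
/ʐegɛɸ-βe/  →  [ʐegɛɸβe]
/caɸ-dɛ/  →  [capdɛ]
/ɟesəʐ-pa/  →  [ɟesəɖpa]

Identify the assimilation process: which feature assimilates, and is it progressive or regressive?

Comparing underlying and surface forms, /ɣ/ → [g] is the alternation; the neighbouring /c/ is constant.
The change fricative → stop matches the manner of the following /c/, identifying this as manner assimilation.
Place and voice are unchanged, so the assimilation is partial, not total.
Checking the remaining alternations: /ɸ/ → [p] before /d/ (fricative → stop, matching a stop); /ʐ/ → [ɖ] before /p/ (fricative → stop, matching a stop) — only manner changes, and always toward the following segment.
No alternation appears in [ʐegɛɸβe]: there the adjacent consonants already agree in manner (/ɸ/ and /β/ are both fricatives), so this form is consistent with the same rule.
The trigger is the following segment, so the direction is regressive (anticipatory).

regressive manner assimilation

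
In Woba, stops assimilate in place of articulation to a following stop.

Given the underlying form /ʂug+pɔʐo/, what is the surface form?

The rule targets /g/ (voiced velar stop), which sits before the trigger /p/ (bilabial).
Changing only its place to bilabial gives [b] — the voiced bilabial stop.

[ʂubpɔʐo]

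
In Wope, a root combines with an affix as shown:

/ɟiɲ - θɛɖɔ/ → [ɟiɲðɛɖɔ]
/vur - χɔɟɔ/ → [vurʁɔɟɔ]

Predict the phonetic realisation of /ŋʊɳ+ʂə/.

[ŋʊɳʐə]

The data show progressive voicing assimilation: /θ/ → [ð] after /ɲ/; /χ/ → [ʁ] after /r/. In each pair only voicing changes, matching the preceding consonant, while place and manner stay constant.
The rule targets /ʂ/ (voiceless retroflex fricative), which sits after the trigger /ɳ/ (voiced).
Changing only its voicing to voiced gives [ʐ] — the voiced retroflex fricative.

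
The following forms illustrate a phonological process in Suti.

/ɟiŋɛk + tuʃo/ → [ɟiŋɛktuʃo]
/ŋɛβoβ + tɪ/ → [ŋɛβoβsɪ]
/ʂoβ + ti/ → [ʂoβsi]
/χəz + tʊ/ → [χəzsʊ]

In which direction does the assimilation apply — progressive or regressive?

progressive

Underlying /t/ is realised as [s] next to /β/; /β/ itself does not change.
/t/ is a stop while /β/ is a fricative; the output [s] is a fricative, matching the trigger — so the feature that spreads is manner.
Checking the remaining alternation: /t/ → [s] after /z/ (stop → fricative, matching a fricative) — only manner changes, and always toward the preceding segment.
Nothing changes in [ɟiŋɛktuʃo]: there the adjacent consonants already agree in manner (/t/ and /k/ are both stops), so this form is consistent with the same rule.
Since the segment that changes follows the conditioning segment, the assimilation is progressive.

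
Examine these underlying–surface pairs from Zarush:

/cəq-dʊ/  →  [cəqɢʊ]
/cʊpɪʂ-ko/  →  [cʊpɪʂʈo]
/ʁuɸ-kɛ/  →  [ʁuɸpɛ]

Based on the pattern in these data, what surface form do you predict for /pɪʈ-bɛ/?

The data show progressive place assimilation: /d/ → [ɢ] after /q/; /k/ → [ʈ] after /ʂ/; /k/ → [p] after /ɸ/. In each pair only place changes, matching the preceding consonant, while manner and voice stay constant.
The rule targets /b/ (voiced bilabial stop), which sits after the trigger /ʈ/ (retroflex).
A voiced retroflex stop is [ɖ], so the surface segment is [ɖ].

[pɪʈɖɛ]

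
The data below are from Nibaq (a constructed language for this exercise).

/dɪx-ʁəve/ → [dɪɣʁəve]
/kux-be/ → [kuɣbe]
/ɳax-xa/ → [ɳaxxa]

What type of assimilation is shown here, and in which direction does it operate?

regressive voicing assimilation

The segment that alternates is /x/, which surfaces as [ɣ] when adjacent to /ʁ/.
/x/ is voiceless while /ʁ/ is voiced; the output [ɣ] is voiced, matching the trigger — so the feature that spreads is voicing.
Place and manner are unchanged, so the assimilation is partial, not total.
Checking the remaining alternation: /x/ → [ɣ] before /b/ (voiceless → voiced, matching voiced) — only voicing changes, and always toward the following segment.
No alternation appears in [ɳaxxa]: there the adjacent consonants already agree in voicing (/x/ and /x/ are both voiceless), so this form is consistent with the same rule.
Since the segment that changes precedes the conditioning segment, the assimilation is regressive.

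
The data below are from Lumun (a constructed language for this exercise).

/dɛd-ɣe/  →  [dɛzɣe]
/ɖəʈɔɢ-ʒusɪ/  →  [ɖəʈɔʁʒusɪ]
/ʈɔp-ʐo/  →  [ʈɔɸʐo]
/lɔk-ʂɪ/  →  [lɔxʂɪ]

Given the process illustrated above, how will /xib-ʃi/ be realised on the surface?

The data show regressive manner assimilation: /d/ → [z] before /ɣ/; /ɢ/ → [ʁ] before /ʒ/; /p/ → [ɸ] before /ʐ/; /k/ → [x] before /ʂ/. In each pair only manner changes, matching the following consonant, while place and voice stay constant.
The rule targets /b/ (voiced bilabial stop), which sits before the trigger /ʃ/ (fricative).
A voiced bilabial fricative is [β], so the surface segment is [β].

[xiβʃi]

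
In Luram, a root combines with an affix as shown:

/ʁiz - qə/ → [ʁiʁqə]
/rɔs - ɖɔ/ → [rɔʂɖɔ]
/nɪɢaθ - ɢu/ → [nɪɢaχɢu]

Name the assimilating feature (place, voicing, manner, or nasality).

place

Comparing underlying and surface forms, /z/ → [ʁ] is the alternation; the neighbouring /q/ is constant.
/z/ is alveolar while /q/ is uvular; the output [ʁ] is uvular, matching the trigger — so the feature that spreads is place.
The other alternating forms pattern the same way: /s/ → [ʂ] before /ɖ/ (alveolar → retroflex, matching retroflex); /θ/ → [χ] before /ɢ/ (dental → uvular, matching uvular) — only place changes, and always toward the following segment.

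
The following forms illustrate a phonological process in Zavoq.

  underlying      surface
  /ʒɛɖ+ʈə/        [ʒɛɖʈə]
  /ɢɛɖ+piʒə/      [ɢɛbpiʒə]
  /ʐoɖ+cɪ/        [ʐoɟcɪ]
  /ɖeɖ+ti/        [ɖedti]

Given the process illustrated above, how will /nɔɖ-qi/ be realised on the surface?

The data show regressive place assimilation: /ɖ/ → [b] before /p/; /ɖ/ → [ɟ] before /c/; /ɖ/ → [d] before /t/. In each pair only place changes, matching the following consonant, while manner and voice stay constant.
Nothing changes in [ʒɛɖʈə]: there the adjacent consonants already agree in place (/ɖ/ and /ʈ/ are both retroflex), so this form is consistent with the same rule.
The rule targets /ɖ/ (voiced retroflex stop), which sits before the trigger /q/ (uvular).
The voiced uvular stop is [ɢ], so /ɖ/ → [ɢ].

[nɔɢqi]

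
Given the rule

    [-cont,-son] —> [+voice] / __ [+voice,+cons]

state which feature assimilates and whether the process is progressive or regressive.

The target ([-cont,-son], stops) acquires [+voice] next to a voiced consonant ([+voice,+cons]) — it takes on the voicing of its neighbour, so the feature that spreads is voicing.
The conditioning segment sits to the right of the focus bar, meaning the trigger follows the segment that changes — regressive assimilation.

regressive voicing assimilation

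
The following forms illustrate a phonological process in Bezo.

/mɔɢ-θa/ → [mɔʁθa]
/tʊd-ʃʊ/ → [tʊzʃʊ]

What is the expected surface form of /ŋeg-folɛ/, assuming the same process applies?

The data show regressive manner assimilation: /ɢ/ → [ʁ] before /θ/; /d/ → [z] before /ʃ/. In each pair only manner changes, matching the following consonant, while place and voice stay constant.
/g/ is a voiced velar stop. The following trigger /f/ is a fricative, so /g/ must become a fricative as well.
A voiced velar fricative is [ɣ], so the surface segment is [ɣ].

[ŋeɣfolɛ]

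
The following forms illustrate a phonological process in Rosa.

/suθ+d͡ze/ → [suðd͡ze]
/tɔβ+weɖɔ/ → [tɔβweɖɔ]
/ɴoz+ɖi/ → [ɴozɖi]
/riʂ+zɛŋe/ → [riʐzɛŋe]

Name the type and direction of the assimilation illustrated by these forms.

Underlying /θ/ is realised as [ð] next to /d͡z/; /d͡z/ itself does not change.
/θ/ is voiceless while /d͡z/ is voiced; the output [ð] is voiced, matching the trigger — so the feature that spreads is voicing.
Place and manner are unchanged, so the assimilation is partial, not total.
Checking the remaining alternation: /ʂ/ → [ʐ] before /z/ (voiceless → voiced, matching voiced) — only voicing changes, and always toward the following segment.
Nothing changes in [tɔβweɖɔ], [ɴozɖi]: there the adjacent consonants already agree in voicing (/β/ and /w/ are both voiced; /z/ and /ɖ/ are both voiced), so these forms are consistent with the same rule.
Since the segment that changes precedes the conditioning segment, the assimilation is regressive.

regressive voicing assimilation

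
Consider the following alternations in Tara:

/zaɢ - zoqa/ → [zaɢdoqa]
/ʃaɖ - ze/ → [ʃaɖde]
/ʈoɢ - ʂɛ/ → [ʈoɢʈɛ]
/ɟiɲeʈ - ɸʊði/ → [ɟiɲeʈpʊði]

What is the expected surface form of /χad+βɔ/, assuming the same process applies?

[χadbɔ]

The data show progressive manner assimilation: /z/ → [d] after /ɢ/; /z/ → [d] after /ɖ/; /ʂ/ → [ʈ] after /ɢ/; /ɸ/ → [p] after /ʈ/. In each pair only manner changes, matching the preceding consonant, while place and voice stay constant.
/β/ is a voiced bilabial fricative. The preceding trigger /d/ is a stop, so /β/ must become a stop as well.
Changing only its manner to stop gives [b] — the voiced bilabial stop.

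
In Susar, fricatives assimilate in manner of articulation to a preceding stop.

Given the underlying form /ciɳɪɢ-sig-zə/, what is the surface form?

[ciɳɪɢtigdə]

/s/ is a voiceless alveolar fricative. The preceding trigger /ɢ/ is a stop, so /s/ must become a stop as well.
The voiceless alveolar stop is [t], so /s/ → [t].
At the second juncture, /z/ likewise becomes [d] adjacent to /g/.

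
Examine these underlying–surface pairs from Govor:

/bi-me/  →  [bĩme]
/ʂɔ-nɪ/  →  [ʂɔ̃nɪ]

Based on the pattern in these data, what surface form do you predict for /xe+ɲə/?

[xẽɲə]

The data show regressive nasality assimilation (vowel nasalisation): /i/ → [ĩ] before /m/; /ɔ/ → [ɔ̃] before /n/ — a vowel is nasalised by an immediately following nasal consonant.
The vowel /e/ is adjacent to the following nasal /ɲ/, so it acquires [+nasal] and surfaces as [ẽ].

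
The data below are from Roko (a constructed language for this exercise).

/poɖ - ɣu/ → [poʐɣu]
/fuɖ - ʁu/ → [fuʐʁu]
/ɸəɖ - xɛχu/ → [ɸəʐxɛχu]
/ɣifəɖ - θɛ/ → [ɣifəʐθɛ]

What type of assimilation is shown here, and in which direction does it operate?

regressive manner assimilation

Underlying /ɖ/ is realised as [ʐ] next to /ɣ/; /ɣ/ itself does not change.
The change stop → fricative matches the manner of the following /ɣ/, identifying this as manner assimilation.
Place and voice are unchanged, so the assimilation is partial, not total.
Checking the remaining alternations: /ɖ/ → [ʐ] before /ʁ/ (stop → fricative, matching a fricative); /ɖ/ → [ʐ] before /x/ (stop → fricative, matching a fricative); /ɖ/ → [ʐ] before /θ/ (stop → fricative, matching a fricative) — only manner changes, and always toward the following segment.
Since the segment that changes precedes the conditioning segment, the assimilation is regressive.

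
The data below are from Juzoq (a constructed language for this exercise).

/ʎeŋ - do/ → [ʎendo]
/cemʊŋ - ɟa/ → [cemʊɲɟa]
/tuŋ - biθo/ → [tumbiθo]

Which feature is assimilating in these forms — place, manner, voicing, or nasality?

The segment that alternates is /ŋ/, which surfaces as [n] when adjacent to /d/.
/ŋ/ is velar while /d/ is alveolar; the output [n] is alveolar, matching the trigger — so the feature that spreads is place.
Checking the remaining alternations: /ŋ/ → [ɲ] before /ɟ/ (velar → palatal, matching palatal); /ŋ/ → [m] before /b/ (velar → bilabial, matching bilabial) — only place changes, and always toward the following segment.

place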